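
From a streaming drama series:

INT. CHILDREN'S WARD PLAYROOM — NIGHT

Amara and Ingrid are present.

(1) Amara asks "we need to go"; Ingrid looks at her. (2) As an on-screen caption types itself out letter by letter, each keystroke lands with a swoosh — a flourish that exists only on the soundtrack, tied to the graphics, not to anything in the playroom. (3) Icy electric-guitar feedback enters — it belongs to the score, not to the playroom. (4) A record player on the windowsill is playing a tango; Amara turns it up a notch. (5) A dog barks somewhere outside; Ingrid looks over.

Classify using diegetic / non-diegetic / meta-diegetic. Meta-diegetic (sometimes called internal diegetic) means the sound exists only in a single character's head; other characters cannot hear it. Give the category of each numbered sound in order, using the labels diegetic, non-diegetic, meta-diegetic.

diegetic, non-diegetic, non-diegetic, diegetic, diegetic

Sound (1): Amara is a character speaking aloud in the scene, so diegetic.
(2) is non-diegetic: it accompanies on-screen graphics, not anything inside the story world.
(3) is non-diegetic: it has no source in the story world and no character can hear it — it's underscore.
(4) is diegetic: the music comes from an on-screen device that Amara responds to.
Sound (5): a dog is a real object/event in the scene's world, so diegetic.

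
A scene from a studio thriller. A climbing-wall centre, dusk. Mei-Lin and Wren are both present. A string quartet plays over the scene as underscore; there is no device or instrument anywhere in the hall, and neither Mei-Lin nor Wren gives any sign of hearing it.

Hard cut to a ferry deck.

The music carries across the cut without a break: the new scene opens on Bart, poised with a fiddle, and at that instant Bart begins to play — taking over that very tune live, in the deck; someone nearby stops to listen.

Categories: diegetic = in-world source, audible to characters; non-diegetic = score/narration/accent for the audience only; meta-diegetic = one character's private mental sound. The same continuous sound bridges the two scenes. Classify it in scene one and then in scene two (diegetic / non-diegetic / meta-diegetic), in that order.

non-diegetic, diegetic

Scene one: there's no in-world source anywhere and no character hears it — underscore for the audience only → non-diegetic.
Scene two: from the moment Bart starts playing, the tune is being performed on a fiddle inside the story world and another character hears it → diegetic.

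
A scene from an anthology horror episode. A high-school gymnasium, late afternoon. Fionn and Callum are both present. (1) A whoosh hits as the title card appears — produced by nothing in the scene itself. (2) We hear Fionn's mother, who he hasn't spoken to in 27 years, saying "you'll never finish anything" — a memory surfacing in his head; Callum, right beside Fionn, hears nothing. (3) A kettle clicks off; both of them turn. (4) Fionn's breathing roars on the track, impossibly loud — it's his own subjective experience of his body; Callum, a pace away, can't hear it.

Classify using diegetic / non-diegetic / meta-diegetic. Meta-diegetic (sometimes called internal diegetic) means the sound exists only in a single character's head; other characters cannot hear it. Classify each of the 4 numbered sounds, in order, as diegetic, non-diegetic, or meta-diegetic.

non-diegetic, meta-diegetic, diegetic, meta-diegetic

(1) is non-diegetic: nothing in the scene produces it; it's an accent added for the audience.
(2) it's Fionn's recollection rendered as sound; the other character can't hear it → meta-diegetic.
(3) is diegetic: an in-world source (a kettle); characters could hear it.
Sound (4): it's Fionn's internal bodily sensation rendered as sound; only Fionn 'hears' it, so meta-diegetic.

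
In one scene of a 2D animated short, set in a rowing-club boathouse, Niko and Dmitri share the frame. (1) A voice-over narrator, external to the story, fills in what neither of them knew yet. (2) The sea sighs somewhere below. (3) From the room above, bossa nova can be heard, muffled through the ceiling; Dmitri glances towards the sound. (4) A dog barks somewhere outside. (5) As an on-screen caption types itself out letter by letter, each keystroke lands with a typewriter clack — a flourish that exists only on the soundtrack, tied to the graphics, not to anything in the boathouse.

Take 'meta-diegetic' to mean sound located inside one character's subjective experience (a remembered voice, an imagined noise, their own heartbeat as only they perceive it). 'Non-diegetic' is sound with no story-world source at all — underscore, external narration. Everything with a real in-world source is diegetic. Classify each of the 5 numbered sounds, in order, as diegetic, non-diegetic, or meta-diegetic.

(1) is non-diegetic: the narrator exists outside the story world, addressing only the audience.
(2) it's the actual ambient sound of the location → diegetic.
(3) the music has an off-screen but real-world source and a character hears it → diegetic.
(4) is diegetic: a dog is a real object/event in the scene's world.
(5) the caption isn't part of the story world, so neither is the sound tied to it → non-diegetic.

non-diegetic, diegetic, diegetic, diegetic, non-diegetic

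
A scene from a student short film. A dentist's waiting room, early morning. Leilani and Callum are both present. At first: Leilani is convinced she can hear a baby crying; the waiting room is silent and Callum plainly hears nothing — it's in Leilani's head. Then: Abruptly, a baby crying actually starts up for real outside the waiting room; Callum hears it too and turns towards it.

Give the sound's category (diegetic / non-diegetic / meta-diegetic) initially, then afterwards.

Initially: only Leilani 'hears' it — imagined, in her mind → meta-diegetic.
Afterwards: now there's a real external source and Callum hears it too — in the story world → diegetic.

meta-diegetic, diegetic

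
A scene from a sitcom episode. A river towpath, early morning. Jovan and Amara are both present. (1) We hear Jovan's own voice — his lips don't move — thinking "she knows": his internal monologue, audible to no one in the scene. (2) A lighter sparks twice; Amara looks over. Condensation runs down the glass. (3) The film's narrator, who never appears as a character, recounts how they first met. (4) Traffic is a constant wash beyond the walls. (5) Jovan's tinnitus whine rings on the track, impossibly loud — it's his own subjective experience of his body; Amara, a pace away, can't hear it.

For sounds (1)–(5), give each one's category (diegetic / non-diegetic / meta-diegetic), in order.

meta-diegetic, diegetic, non-diegetic, diegetic, meta-diegetic

(1) is meta-diegetic: Jovan's thought-voice: a private mental sound no other character can hear.
Sound (2): an in-world source (a lighter); characters could hear it, so diegetic.
(3) commentary laid over the scene from outside the fiction → non-diegetic.
Sound (4): it's the actual ambient sound of the location, so diegetic.
Sound (5): point-of-audition from inside Jovan's body; not a sound in the room, so meta-diegetic.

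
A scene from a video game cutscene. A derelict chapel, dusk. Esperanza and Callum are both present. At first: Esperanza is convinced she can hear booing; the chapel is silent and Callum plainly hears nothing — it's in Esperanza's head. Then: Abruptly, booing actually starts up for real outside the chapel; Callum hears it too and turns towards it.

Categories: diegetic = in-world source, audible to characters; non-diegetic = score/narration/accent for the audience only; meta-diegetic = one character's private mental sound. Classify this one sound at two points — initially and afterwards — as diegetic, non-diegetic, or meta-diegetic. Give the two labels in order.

Initially: only Esperanza 'hears' it — imagined, in her mind → meta-diegetic.
Afterwards: now there's a real external source and Callum hears it too — in the story world → diegetic.

meta-diegetic, diegetic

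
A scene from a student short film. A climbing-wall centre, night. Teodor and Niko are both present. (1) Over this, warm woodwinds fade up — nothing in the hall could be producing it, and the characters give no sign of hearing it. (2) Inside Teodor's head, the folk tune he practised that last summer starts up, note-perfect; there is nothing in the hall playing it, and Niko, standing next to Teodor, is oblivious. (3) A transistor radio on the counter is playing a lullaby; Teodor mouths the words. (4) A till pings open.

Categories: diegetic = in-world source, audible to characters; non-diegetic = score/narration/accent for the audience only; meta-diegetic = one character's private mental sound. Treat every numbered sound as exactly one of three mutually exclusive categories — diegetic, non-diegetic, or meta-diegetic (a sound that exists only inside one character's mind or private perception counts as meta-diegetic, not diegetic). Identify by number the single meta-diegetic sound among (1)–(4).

2

Sound (1): nothing in the hall produces it and the characters don't hear it — pure soundtrack, so non-diegetic.
Sound (2): remembered music, private to Teodor — Niko is oblivious because it isn't in the room, so meta-diegetic.
(3) is diegetic: source music from a transistor radio, which exists in the story world.
(4) is diegetic: an in-world source (a till); characters could hear it.
Only (2) is meta-diegetic.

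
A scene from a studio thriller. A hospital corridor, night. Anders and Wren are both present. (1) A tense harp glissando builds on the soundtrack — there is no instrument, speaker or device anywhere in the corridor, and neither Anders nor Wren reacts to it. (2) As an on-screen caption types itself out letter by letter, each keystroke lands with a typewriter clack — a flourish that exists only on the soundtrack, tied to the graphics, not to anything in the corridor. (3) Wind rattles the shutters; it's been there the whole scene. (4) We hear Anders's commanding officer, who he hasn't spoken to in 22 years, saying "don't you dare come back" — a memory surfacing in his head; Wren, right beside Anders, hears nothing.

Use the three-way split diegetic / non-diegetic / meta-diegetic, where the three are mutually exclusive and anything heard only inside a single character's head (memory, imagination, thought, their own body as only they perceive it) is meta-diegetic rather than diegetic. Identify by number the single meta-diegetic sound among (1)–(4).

(1) nothing in the corridor produces it and the characters don't hear it — pure soundtrack → non-diegetic.
(2) the caption isn't part of the story world, so neither is the sound tied to it → non-diegetic.
(3) is diegetic: it's the actual ambient sound of the location.
Sound (4): a remembered line, private to Anders — not present in the room, not audible to Wren, so meta-diegetic.
Only (4) is meta-diegetic.

4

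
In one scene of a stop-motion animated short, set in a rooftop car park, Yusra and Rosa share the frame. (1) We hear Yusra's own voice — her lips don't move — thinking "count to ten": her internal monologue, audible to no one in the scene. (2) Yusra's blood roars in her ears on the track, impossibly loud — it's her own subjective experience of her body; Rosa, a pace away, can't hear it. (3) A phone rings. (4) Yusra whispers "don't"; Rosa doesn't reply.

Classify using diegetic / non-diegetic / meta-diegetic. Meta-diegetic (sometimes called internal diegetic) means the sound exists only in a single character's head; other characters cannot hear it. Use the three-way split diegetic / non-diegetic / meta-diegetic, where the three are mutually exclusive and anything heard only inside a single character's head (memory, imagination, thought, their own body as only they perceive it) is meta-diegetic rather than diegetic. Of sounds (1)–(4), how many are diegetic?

Sound (1): Yusra's thought-voice: a private mental sound no other character can hear, so meta-diegetic.
(2) is meta-diegetic: it's Yusra's internal bodily sensation rendered as sound; only Yusra 'hears' it.
Sound (3): the sound comes from a phone physically present in the location, so diegetic.
(4) is diegetic: Yusra is a character speaking aloud in the scene.
Diegetic: (3), (4) — that's 2.

2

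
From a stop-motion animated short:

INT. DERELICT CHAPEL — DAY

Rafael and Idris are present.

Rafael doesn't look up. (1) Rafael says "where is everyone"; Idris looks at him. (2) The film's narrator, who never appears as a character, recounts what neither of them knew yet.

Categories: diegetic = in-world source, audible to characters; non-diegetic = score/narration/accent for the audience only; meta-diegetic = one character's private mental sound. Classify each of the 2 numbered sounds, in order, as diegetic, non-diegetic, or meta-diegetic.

Sound (1): Rafael is a character speaking aloud in the scene, so diegetic.
Sound (2): commentary laid over the scene from outside the fiction, so non-diegetic.

diegetic, non-diegetic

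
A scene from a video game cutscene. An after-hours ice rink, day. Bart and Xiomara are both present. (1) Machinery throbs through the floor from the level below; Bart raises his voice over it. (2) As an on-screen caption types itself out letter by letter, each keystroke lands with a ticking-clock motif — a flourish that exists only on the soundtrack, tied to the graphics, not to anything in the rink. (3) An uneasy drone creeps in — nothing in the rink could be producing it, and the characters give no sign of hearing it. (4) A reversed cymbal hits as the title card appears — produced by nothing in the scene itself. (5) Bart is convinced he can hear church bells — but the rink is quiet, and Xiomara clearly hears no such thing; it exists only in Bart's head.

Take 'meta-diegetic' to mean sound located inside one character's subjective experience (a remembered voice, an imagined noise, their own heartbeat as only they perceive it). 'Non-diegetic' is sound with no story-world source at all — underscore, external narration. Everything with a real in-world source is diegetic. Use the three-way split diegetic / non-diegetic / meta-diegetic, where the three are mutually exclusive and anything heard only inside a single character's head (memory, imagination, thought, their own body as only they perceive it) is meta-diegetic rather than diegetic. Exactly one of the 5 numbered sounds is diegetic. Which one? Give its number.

Sound (1): machinery is part of the location's real environment, so diegetic.
(2) sound married to a title/caption — outside the diegesis by definition → non-diegetic.
Sound (3): score with no on-screen or off-screen source; it exists for the audience alone, so non-diegetic.
(4) nothing in the scene produces it; it's an accent added for the audience → non-diegetic.
(5) is meta-diegetic: subjective to Bart: the rink is silent and Xiomara hears nothing.
Only (1) is diegetic.

1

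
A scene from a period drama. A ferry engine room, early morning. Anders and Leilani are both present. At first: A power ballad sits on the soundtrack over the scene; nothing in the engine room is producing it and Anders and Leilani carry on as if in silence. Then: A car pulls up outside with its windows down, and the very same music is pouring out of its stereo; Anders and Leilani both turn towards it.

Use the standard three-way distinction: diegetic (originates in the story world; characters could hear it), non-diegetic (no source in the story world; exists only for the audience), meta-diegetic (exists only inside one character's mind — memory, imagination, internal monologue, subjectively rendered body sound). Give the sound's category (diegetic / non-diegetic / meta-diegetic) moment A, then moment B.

non-diegetic, diegetic

Moment A: no in-world source exists and no character can hear it — underscore → non-diegetic.
Moment B: the car stereo is now a real source in the story world and the characters hear it → diegetic.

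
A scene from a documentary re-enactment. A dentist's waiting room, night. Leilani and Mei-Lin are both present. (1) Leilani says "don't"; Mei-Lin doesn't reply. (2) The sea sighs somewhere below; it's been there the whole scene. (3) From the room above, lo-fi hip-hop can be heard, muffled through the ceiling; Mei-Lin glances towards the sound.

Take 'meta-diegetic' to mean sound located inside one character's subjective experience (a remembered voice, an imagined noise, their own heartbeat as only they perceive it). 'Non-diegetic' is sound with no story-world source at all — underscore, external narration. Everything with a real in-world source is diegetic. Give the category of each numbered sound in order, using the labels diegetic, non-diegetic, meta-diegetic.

Sound (1): spoken by a character present in the story world, so diegetic.
(2) the sea is part of the location's real environment → diegetic.
(3) off-screen diegetic: the source is out of frame but still in the story's space → diegetic.

diegetic, diegetic, diegetic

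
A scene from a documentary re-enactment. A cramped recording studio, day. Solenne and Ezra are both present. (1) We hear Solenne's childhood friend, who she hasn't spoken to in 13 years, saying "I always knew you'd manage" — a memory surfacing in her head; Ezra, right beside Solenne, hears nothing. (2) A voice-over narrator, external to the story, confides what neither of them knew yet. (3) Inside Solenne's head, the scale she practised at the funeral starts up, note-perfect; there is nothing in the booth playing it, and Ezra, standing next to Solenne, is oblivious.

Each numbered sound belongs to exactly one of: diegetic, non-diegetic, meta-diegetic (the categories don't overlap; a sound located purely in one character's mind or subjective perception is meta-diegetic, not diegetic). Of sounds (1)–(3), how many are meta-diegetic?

2

(1) is meta-diegetic: it's Solenne's recollection rendered as sound; the other character can't hear it.
Sound (2): external voice-over — not a character, not heard by anyone in the scene, so non-diegetic.
(3) the music is a memory playing inside Solenne's mind alone; no real-world source, Ezra can't hear it → meta-diegetic.
Meta-diegetic: (1), (3) — that's 2.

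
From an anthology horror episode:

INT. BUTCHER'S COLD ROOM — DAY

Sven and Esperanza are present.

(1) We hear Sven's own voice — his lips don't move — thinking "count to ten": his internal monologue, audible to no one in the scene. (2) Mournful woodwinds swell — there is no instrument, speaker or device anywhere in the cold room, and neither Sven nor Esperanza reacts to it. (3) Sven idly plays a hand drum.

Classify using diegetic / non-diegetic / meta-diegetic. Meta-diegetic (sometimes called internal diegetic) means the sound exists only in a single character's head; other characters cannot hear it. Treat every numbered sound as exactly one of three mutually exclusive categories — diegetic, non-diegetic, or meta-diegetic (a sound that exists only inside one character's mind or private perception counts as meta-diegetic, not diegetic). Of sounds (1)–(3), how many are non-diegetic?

(1) is meta-diegetic: internal monologue — inside Sven's mind, not spoken into the scene.
Sound (2): nothing in the cold room produces it and the characters don't hear it — pure soundtrack, so non-diegetic.
(3) is diegetic: a character is playing a hand drum on screen.
So 1 of the 3 is non-diegetic: (2).

1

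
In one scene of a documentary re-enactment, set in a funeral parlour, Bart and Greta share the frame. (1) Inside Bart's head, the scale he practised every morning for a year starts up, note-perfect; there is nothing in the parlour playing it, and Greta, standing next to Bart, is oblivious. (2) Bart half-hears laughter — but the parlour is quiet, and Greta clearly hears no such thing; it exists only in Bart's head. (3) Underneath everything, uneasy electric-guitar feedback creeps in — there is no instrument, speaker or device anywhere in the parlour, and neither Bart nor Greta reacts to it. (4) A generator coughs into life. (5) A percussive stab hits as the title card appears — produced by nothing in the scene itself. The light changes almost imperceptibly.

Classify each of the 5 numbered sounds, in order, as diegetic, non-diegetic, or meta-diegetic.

Sound (1): it lives in Bart's subjectivity, not in the parlour, so meta-diegetic.
(2) is meta-diegetic: subjective to Bart: the parlour is silent and Greta hears nothing.
(3) score with no on-screen or off-screen source; it exists for the audience alone → non-diegetic.
Sound (4): the sound comes from a generator physically present in the location, so diegetic.
Sound (5): nothing in the scene produces it; it's an accent added for the audience, so non-diegetic.

meta-diegetic, meta-diegetic, non-diegetic, diegetic, non-diegetic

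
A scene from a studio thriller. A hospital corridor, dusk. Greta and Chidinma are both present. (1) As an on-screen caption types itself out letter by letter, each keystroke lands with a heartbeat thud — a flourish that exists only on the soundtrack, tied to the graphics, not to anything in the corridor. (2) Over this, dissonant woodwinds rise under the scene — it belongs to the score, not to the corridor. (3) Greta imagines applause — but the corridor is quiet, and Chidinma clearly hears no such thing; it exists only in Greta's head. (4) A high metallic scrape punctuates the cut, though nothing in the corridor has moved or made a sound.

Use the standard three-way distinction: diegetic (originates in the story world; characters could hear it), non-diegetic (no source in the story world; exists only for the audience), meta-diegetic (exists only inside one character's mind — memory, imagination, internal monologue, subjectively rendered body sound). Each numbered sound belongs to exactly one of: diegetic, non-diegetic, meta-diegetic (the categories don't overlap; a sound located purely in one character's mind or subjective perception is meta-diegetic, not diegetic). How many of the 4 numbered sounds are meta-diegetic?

Sound (1): sound married to a title/caption — outside the diegesis by definition, so non-diegetic.
Sound (2): nothing in the corridor produces it and the characters don't hear it — pure soundtrack, so non-diegetic.
(3) subjective to Greta: the corridor is silent and Chidinma hears nothing → meta-diegetic.
(4) an editorial stinger — it belongs to the cut, not the story world → non-diegetic.
So 1 of the 4 is meta-diegetic: (3).

1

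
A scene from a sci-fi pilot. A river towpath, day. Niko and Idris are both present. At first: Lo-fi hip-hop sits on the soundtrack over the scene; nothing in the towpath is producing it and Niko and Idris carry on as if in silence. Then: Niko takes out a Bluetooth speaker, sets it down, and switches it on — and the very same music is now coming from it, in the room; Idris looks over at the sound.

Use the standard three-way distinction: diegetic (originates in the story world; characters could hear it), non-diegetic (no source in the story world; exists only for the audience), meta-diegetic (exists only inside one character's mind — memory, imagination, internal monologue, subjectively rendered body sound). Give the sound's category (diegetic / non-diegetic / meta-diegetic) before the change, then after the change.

Before the change: no in-world source exists and no character can hear it — underscore → non-diegetic.
After the change: a Bluetooth speaker is now a real source in the story world and the characters hear it → diegetic.

non-diegetic, diegetic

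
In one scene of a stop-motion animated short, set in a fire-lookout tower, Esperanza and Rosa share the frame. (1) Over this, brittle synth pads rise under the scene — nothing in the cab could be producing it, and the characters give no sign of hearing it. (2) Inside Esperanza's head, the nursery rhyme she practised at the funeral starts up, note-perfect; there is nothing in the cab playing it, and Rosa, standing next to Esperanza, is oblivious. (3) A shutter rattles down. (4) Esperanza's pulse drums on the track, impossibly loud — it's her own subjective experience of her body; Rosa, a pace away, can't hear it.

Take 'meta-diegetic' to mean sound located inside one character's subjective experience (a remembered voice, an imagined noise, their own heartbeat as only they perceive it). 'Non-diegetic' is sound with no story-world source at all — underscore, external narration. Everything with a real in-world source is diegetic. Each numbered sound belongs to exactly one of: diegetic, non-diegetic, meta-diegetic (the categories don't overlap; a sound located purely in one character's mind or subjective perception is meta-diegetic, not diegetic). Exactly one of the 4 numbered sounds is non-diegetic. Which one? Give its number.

1

Sound (1): nothing in the cab produces it and the characters don't hear it — pure soundtrack, so non-diegetic.
Sound (2): the music is a memory playing inside Esperanza's mind alone; no real-world source, Rosa can't hear it, so meta-diegetic.
Sound (3): an in-world source (a shutter); characters could hear it, so diegetic.
Sound (4): it's Esperanza's internal bodily sensation rendered as sound; only Esperanza 'hears' it, so meta-diegetic.
Only (1) is non-diegetic.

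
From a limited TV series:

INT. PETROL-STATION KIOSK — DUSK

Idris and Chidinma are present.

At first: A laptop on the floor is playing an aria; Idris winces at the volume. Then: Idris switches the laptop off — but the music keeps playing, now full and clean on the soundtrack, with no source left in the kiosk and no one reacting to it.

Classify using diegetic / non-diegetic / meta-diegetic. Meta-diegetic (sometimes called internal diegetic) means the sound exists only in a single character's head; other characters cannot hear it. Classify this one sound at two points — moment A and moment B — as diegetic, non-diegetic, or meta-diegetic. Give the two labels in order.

diegetic, non-diegetic

Moment A: a laptop is a real in-scene source and Idris reacts to it → diegetic.
Moment B: there is no longer any in-world source and no one can hear it — it has become underscore → non-diegetic.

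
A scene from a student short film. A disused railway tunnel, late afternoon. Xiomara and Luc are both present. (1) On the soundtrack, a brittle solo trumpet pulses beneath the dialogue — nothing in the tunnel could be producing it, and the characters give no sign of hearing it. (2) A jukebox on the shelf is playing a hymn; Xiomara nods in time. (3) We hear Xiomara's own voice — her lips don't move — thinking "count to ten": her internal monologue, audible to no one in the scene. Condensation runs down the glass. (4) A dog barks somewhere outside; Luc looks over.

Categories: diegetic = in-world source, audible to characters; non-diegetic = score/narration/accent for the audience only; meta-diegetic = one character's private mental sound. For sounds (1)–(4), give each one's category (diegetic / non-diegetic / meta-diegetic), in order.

non-diegetic, diegetic, meta-diegetic, diegetic

(1) score with no on-screen or off-screen source; it exists for the audience alone → non-diegetic.
Sound (2): source music from a jukebox, which exists in the story world, so diegetic.
(3) internal monologue — inside Xiomara's mind, not spoken into the scene → meta-diegetic.
(4) is diegetic: an in-world source (a dog); characters could hear it.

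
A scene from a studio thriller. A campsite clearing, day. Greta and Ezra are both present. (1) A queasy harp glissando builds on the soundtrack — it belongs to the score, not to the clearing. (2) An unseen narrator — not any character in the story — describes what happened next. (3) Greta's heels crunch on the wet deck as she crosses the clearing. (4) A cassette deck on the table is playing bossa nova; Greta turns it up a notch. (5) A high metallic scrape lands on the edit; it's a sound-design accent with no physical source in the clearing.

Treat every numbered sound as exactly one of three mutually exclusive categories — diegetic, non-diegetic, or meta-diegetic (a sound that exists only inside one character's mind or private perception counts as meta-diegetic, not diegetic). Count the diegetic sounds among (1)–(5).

2

Sound (1): it has no source in the story world and no character can hear it — it's underscore, so non-diegetic.
Sound (2): the narrator exists outside the story world, addressing only the audience, so non-diegetic.
(3) is diegetic: it's the physical sound of Greta moving in the space.
Sound (4): a cassette deck is a physical source in the scene and Greta reacts to it, so diegetic.
(5) nothing in the scene produces it; it's an accent added for the audience → non-diegetic.
So 2 of the 5 are diegetic: (3), (4).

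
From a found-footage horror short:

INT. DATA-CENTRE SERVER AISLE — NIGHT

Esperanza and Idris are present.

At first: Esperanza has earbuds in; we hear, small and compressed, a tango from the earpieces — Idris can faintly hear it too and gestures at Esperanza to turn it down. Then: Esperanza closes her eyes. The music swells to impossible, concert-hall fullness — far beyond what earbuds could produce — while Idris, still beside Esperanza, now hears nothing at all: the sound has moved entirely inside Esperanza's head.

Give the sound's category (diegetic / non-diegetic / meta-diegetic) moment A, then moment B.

Moment A: the earbuds are a physical source both characters can hear → diegetic.
Moment B: the music now exists only as Esperanza's subjective experience; Idris can no longer hear it → meta-diegetic.

diegetic, meta-diegetic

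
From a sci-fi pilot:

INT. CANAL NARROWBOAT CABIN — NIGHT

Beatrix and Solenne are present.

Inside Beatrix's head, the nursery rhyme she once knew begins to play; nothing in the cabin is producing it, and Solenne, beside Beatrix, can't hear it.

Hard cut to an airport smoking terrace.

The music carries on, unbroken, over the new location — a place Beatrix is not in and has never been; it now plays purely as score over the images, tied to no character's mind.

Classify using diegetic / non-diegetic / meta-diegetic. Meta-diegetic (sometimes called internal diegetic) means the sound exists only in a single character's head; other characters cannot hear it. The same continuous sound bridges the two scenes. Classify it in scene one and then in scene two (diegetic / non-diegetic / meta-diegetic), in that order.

Scene one: the music exists only inside Beatrix's mind; Solenne can't hear it → meta-diegetic.
Scene two: it's detached from Beatrix entirely and plays over unrelated images with no in-world source — conventional underscore → non-diegetic.

meta-diegetic, non-diegetic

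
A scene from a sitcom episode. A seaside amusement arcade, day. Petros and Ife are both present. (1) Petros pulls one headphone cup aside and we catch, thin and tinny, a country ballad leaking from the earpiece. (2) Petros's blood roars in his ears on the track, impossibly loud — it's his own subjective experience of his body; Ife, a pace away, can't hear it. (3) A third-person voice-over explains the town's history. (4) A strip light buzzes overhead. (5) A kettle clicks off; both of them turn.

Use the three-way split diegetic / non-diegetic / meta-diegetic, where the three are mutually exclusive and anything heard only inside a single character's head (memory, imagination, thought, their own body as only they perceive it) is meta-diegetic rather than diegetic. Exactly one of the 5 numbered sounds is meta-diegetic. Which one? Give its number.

2

(1) the headphones are an on-screen source → diegetic.
(2) is meta-diegetic: point-of-audition from inside Petros's body; not a sound in the room.
Sound (3): external voice-over — not a character, not heard by anyone in the scene, so non-diegetic.
(4) a strip light is part of the location's real environment → diegetic.
(5) is diegetic: a kettle is a real object/event in the scene's world.
Only (2) is meta-diegetic.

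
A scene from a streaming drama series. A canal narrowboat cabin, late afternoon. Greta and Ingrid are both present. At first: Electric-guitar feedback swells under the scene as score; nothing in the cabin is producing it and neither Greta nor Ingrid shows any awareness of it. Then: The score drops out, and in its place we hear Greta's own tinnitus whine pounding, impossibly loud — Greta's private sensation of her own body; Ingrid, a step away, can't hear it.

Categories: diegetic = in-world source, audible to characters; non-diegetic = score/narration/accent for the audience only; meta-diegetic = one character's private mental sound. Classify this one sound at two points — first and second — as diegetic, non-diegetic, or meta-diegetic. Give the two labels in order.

non-diegetic, meta-diegetic

First: underscore with no in-world source, inaudible to the characters → non-diegetic.
Second: the body sound is Greta's subjective perception alone — Ingrid can't hear it → meta-diegetic.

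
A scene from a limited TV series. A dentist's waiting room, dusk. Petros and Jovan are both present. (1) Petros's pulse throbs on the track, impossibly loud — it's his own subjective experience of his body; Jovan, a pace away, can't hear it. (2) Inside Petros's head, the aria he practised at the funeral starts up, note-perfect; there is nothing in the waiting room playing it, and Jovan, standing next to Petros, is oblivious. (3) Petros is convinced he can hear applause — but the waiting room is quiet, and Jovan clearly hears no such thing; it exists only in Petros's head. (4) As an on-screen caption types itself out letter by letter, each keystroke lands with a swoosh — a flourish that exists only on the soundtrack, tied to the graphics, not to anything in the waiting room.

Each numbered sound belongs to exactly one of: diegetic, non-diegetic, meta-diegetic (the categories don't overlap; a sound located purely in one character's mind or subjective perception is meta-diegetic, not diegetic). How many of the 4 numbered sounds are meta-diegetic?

(1) is meta-diegetic: a subjective body sound — Petros's private perception, inaudible to Jovan.
(2) is meta-diegetic: it lives in Petros's subjectivity, not in the waiting room.
Sound (3): subjective to Petros: the waiting room is silent and Jovan hears nothing, so meta-diegetic.
Sound (4): the caption isn't part of the story world, so neither is the sound tied to it, so non-diegetic.
So 3 of the 4 are meta-diegetic: (1), (2), (3).

3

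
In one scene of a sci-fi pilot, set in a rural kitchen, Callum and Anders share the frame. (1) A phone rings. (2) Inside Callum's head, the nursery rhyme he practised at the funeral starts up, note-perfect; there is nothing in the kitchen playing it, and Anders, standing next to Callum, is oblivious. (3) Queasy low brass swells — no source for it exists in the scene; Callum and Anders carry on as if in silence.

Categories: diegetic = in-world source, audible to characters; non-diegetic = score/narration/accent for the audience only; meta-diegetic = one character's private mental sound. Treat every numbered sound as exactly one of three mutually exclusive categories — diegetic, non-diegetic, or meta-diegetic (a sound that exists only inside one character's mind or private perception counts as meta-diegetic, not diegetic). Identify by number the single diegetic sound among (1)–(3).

(1) is diegetic: a phone is a real object/event in the scene's world.
(2) is meta-diegetic: it lives in Callum's subjectivity, not in the kitchen.
(3) is non-diegetic: score with no on-screen or off-screen source; it exists for the audience alone.
Only (1) is diegetic.

1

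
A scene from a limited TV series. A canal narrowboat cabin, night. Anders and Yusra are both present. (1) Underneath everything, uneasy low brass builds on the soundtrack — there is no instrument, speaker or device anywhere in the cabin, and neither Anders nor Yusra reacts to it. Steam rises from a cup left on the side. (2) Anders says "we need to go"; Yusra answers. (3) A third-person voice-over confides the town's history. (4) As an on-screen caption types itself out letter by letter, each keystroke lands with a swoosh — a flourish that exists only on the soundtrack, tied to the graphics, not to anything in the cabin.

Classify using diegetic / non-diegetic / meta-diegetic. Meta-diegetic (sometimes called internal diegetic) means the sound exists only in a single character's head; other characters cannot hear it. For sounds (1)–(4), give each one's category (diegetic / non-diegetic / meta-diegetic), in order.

(1) is non-diegetic: it has no source in the story world and no character can hear it — it's underscore.
Sound (2): Anders is a character speaking aloud in the scene, so diegetic.
(3) is non-diegetic: external voice-over — not a character, not heard by anyone in the scene.
Sound (4): sound married to a title/caption — outside the diegesis by definition, so non-diegetic.

non-diegetic, diegetic, non-diegetic, non-diegetic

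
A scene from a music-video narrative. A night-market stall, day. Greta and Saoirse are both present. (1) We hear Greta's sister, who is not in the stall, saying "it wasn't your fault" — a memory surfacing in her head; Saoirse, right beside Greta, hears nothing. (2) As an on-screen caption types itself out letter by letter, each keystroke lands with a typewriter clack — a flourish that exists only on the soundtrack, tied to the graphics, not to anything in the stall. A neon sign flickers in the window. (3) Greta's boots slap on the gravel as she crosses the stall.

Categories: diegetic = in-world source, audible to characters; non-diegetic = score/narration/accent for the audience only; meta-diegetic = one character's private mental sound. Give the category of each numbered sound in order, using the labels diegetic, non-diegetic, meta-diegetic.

(1) a remembered line, private to Greta — not present in the room, not audible to Saoirse → meta-diegetic.
Sound (2): it accompanies on-screen graphics, not anything inside the story world, so non-diegetic.
Sound (3): a character's body making contact with the set — an in-world sound, so diegetic.

meta-diegetic, non-diegetic, diegetic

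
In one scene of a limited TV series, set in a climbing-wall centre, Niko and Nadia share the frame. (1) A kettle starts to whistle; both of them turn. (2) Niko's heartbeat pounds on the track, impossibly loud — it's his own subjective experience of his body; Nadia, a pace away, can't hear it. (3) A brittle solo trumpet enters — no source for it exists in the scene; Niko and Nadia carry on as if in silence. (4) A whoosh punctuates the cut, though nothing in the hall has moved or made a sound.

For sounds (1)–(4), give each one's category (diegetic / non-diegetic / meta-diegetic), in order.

diegetic, meta-diegetic, non-diegetic, non-diegetic

(1) is diegetic: an in-world source (a kettle); characters could hear it.
Sound (2): point-of-audition from inside Niko's body; not a sound in the room, so meta-diegetic.
(3) it has no source in the story world and no character can hear it — it's underscore → non-diegetic.
(4) an editorial stinger — it belongs to the cut, not the story world → non-diegetic.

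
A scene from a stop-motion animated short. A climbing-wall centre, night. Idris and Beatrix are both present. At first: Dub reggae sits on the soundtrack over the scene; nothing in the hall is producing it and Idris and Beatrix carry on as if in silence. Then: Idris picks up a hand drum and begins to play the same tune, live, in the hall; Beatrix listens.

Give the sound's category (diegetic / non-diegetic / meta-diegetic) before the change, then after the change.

non-diegetic, diegetic

Before the change: no in-world source exists and no character can hear it — underscore → non-diegetic.
After the change: a hand drum is now a real source in the story world and the characters hear it → diegetic.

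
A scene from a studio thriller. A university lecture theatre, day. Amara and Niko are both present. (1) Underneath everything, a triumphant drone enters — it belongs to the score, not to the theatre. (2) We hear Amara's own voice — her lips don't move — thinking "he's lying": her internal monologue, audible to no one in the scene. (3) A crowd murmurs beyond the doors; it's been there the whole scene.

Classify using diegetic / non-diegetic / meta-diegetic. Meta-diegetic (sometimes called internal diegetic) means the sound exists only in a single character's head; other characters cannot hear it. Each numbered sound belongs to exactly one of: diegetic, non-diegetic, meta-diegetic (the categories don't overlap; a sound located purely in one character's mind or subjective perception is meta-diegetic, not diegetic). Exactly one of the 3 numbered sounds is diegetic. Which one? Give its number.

3

(1) is non-diegetic: it has no source in the story world and no character can hear it — it's underscore.
(2) is meta-diegetic: Amara's thought-voice: a private mental sound no other character can hear.
(3) is diegetic: it's the actual ambient sound of the location.
Only (3) is diegetic.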